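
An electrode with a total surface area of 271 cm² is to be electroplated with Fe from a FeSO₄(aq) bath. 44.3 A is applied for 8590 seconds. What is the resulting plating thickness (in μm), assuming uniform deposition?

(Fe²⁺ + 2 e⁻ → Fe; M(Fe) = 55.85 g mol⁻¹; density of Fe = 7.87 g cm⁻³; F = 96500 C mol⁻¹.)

Q = I·t = 44.30 × 8590.0 = 380500 C; n(e⁻) = 3.943 mol.
n(Fe) = n(e⁻)/2 = 1.972 mol, so m = 1.972 × 55.85 = 110.1 g.
Volume = m/ρ = 110.1 / 7.87 = 13.99 cm³.
Thickness = V/A = 13.99 / 271 = 0.0516 cm = 516 μm.

516 μm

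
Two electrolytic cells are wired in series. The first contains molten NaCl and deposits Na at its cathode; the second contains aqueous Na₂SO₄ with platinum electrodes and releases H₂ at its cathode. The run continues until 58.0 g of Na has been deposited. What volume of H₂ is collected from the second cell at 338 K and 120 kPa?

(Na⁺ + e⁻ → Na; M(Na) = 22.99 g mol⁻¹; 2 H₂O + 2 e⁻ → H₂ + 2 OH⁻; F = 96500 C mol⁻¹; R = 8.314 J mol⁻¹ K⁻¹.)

29.5 L

n(Na) = 58.0 / 22.99 = 2.523 mol, so n(e⁻) = 1 × 2.523 = 2.523 mol.
The cells are in series, so the same 2.523 mol of electrons passes through the second cell.
2 H₂O + 2 e⁻ → H₂ + 2 OH⁻ — 2 mol e⁻ per mol H₂, so n(H₂) = 2.523/2 = 1.261 mol.
V = nRT/P = (1.261 × 8.314 × 338) / (120 × 10³) = 0.0295 m³ = 29.5 L.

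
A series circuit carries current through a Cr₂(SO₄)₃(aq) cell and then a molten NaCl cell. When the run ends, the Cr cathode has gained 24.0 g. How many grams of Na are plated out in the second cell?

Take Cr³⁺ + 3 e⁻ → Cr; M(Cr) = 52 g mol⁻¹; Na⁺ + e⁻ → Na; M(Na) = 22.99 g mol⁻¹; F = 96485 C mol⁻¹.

n(Cr) = 24.0 / 52 = 0.4615 mol.
Since Cr³⁺ + 3 e⁻ → Cr, n(e⁻) passed = 3 × 0.4615 = 1.385 mol.
Cells in series carry the same charge, so the same 1.385 mol of electrons passes through cell 2.
Na⁺ + e⁻ → Na, so n(Na) = 1.385 / 1 = 1.385 mol.
m(Na) = 1.385 × 22.99 = 31.8 g.

31.8 g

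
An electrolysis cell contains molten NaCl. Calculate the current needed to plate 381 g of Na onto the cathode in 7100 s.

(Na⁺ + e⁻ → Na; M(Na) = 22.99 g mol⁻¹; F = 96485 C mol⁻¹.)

225 A

n(Na) = 381 / 22.99 = 16.57 mol.
n(e⁻) = 1 × 16.57 = 16.57 mol.
Q = n(e⁻)·F = 16.57 × 96485 = 1599000 C.
I = Q/t = 1599000 / 7100.0 s = 225 A.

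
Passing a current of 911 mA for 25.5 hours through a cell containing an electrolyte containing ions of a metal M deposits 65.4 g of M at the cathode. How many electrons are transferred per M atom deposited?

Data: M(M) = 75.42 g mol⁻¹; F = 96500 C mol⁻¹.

Q = I·t = 0.9110 A × 91800 s = 83630 C, so n(e⁻) = 83630/96500 = 0.8666 mol.
n(M) deposited = 65.4 / 75.42 = 0.8671 mol.
Electrons per atom = n(e⁻)/n(M) = 0.8666 / 0.8671 = 0.999 ≈ 1, so the ion is M⁺.

1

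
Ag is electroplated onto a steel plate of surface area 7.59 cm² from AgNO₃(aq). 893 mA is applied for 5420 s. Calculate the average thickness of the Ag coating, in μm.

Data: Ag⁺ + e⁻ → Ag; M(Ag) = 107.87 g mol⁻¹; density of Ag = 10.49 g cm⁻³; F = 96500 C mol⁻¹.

Q = I·t = 0.8930 × 5420.0 = 4840 C; n(e⁻) = 0.05016 mol.
n(Ag) = n(e⁻)/1 = 0.05016 mol, so m = 0.05016 × 107.87 = 5.410 g.
Volume = m/ρ = 5.410 / 10.49 = 0.5158 cm³.
Thickness = V/A = 0.5158 / 7.59 = 0.0680 cm = 680 μm.

680 μm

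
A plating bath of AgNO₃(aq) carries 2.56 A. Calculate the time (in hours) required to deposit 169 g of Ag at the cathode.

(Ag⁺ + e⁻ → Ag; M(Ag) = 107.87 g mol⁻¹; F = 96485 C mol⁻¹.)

16.4 h

n(Ag) = m/M = 169 / 107.87 = 1.567 mol.
Each Ag atom requires 1 electron, so n(e⁻) = 1 × 1.567 = 1.567 mol.
Q = n(e⁻)·F = 1.567 × 96485 = 151200 C.
t = Q/I = 151200 / 2.560 A = 59050 s = 16.4 h.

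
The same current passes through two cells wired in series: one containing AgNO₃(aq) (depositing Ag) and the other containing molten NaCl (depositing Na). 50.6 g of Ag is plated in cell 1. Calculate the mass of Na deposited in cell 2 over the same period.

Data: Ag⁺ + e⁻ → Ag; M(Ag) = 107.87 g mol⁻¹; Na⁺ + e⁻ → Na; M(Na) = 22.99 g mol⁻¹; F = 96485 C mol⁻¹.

n(Ag) = 50.6 / 107.87 = 0.4691 mol.
Since Ag⁺ + e⁻ → Ag, n(e⁻) passed = 1 × 0.4691 = 0.4691 mol.
Cells in series carry the same charge, so the same 0.4691 mol of electrons passes through cell 2.
Na⁺ + e⁻ → Na, so n(Na) = 0.4691 / 1 = 0.4691 mol.
m(Na) = 0.4691 × 22.99 = 10.8 g.

10.8 g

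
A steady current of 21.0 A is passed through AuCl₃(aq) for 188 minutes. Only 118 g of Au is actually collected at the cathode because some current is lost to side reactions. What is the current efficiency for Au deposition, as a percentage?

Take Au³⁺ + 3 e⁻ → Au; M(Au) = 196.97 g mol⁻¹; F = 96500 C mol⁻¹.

Q = I·t = 21.00 × 11280 = 236900 C; n(e⁻) = 236900/96500 = 2.455 mol.
Theoretical n(Au) = n(e⁻)/3 = 0.8182 mol, i.e. m_theo = 0.8182 × 196.97 = 161.2 g.
Efficiency = m_actual / m_theo = 118 / 161.2 = 73.2 %.

73.2 %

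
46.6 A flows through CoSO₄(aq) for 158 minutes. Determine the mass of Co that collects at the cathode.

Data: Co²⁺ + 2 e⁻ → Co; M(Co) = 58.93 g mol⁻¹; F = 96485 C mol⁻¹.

135 g

Q = I·t = 46.60 A × 9480.0 s = 441800 C.
n(e⁻) = Q/F = 441800 / 96485 = 4.579 mol.
Co²⁺ + 2 e⁻ → Co, so n(Co) = n(e⁻)/2 = 2.289 mol.
m = n·M = 2.289 × 58.93 = 135 g.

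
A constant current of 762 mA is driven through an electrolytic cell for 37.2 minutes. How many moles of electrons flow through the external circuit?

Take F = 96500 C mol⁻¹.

0.0176 mol

Q = I·t = 0.7620 A × 2232.0 s = 1701 C.
n(e⁻) = Q/F = 1701 / 96500 = 0.0176 mol.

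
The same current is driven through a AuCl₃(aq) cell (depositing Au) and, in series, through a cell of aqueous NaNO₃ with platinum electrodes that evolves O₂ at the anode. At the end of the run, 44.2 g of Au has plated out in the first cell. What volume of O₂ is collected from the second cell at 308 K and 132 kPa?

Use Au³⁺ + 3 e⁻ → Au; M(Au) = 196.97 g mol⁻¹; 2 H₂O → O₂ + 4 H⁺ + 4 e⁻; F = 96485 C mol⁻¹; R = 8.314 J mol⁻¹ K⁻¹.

n(Au) = 44.2 / 196.97 = 0.2244 mol, so n(e⁻) = 3 × 0.2244 = 0.6732 mol.
The cells are in series, so the same 0.6732 mol of electrons passes through the second cell.
2 H₂O → O₂ + 4 H⁺ + 4 e⁻ — 4 mol e⁻ per mol O₂, so n(O₂) = 0.6732/4 = 0.1683 mol.
V = nRT/P = (0.1683 × 8.314 × 308) / (132 × 10³) = 0.00326 m³ = 3.26 L.

3.26 L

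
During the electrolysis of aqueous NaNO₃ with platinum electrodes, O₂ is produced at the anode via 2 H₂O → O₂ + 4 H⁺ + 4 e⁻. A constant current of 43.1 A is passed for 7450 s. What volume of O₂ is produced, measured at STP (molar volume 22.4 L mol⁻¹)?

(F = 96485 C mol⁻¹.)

Q = I·t = 43.10 A × 7450.0 s = 321100 C.
n(e⁻) = Q/F = 321100 / 96485 = 3.328 mol.
4 electrons are transferred per O₂ molecule, so n(O₂) = 3.328 / 4 = 0.8320 mol.
V = n × V_m = 0.8320 × 22.4 = 18.6 L.

18.6 L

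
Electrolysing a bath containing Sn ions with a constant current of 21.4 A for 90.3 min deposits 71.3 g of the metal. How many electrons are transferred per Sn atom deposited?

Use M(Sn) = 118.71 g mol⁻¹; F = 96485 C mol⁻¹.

2

Q = I·t = 21.40 A × 5418.0 s = 115900 C, so n(e⁻) = 115900/96485 = 1.202 mol.
n(Sn) deposited = 71.3 / 118.71 = 0.6006 mol.
Electrons per atom = n(e⁻)/n(Sn) = 1.202 / 0.6006 = 2.00 ≈ 2, so the ion is Sn²⁺.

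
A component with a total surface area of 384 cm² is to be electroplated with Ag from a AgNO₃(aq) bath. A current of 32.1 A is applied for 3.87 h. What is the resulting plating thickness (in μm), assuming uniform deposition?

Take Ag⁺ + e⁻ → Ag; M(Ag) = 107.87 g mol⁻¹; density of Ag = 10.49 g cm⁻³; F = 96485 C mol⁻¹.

1240 μm

Q = I·t = 32.10 × 13932 = 447200 C; n(e⁻) = 4.635 mol.
n(Ag) = n(e⁻)/1 = 4.635 mol, so m = 4.635 × 107.87 = 500.0 g.
Volume = m/ρ = 500.0 / 10.49 = 47.66 cm³.
Thickness = V/A = 47.66 / 384 = 0.124 cm = 1240 μm.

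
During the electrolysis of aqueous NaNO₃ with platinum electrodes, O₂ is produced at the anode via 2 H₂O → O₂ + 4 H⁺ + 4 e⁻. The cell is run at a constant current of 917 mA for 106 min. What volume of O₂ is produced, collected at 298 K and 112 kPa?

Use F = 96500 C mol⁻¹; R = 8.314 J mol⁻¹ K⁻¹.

Q = I·t = 0.9170 A × 6360.0 s = 5832 C.
n(e⁻) = Q/F = 5832 / 96500 = 0.06044 mol.
4 electrons are transferred per O₂ molecule, so n(O₂) = 0.06044 / 4 = 0.01511 mol.
V = nRT/P = (0.01511 × 8.314 × 298) / (112 × 10³ Pa) = 3.34 × 10⁻⁴ m³ = 0.334 L.

0.334 L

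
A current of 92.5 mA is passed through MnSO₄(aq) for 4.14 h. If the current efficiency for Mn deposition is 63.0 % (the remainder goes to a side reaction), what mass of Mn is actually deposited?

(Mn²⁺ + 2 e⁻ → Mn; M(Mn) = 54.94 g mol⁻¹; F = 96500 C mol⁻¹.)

Q = I·t = 0.09250 × 14904 = 1379 C.
n(e⁻) = 1379/96500 = 0.01429 mol; theoretically n(Mn) = 0.01429/2 = 0.007143 mol, m_theo = 0.3924 g.
At 63.0 % efficiency, m_actual = 0.630 × 0.3924 = 0.247 g.

0.247 g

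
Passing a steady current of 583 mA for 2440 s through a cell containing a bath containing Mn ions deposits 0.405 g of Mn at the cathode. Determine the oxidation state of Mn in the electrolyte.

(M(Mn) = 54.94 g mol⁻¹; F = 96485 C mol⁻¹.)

Q = I·t = 0.5830 A × 2440.0 s = 1423 C, so n(e⁻) = 1423/96485 = 0.01474 mol.
n(Mn) deposited = 0.405 / 54.94 = 0.007372 mol.
Electrons per atom = n(e⁻)/n(Mn) = 0.01474 / 0.007372 = 2.00 ≈ 2, so the ion is Mn²⁺.

+2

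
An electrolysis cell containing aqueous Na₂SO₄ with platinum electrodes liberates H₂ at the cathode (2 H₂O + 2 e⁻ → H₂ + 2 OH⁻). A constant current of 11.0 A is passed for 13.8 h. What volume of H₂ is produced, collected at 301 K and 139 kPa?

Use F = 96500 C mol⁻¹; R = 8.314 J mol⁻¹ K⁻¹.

Q = I·t = 11.00 A × 49680 s = 546500 C.
n(e⁻) = Q/F = 546500 / 96500 = 5.663 mol.
2 electrons are transferred per H₂ molecule, so n(H₂) = 5.663 / 2 = 2.832 mol.
V = nRT/P = (2.832 × 8.314 × 301) / (139 × 10³ Pa) = 0.0510 m³ = 51.0 L.

51.0 L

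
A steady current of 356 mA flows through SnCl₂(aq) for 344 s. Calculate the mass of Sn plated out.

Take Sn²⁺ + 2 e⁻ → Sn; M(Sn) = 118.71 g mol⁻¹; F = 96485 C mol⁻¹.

0.0753 g

Q = I·t = 0.3560 A × 344.00 s = 122.5 C.
n(e⁻) = Q/F = 122.5 / 96485 = 0.001269 mol.
Sn²⁺ + 2 e⁻ → Sn, so n(Sn) = n(e⁻)/2 = 0.0006346 mol.
m = n·M = 0.0006346 × 118.71 = 0.0753 g.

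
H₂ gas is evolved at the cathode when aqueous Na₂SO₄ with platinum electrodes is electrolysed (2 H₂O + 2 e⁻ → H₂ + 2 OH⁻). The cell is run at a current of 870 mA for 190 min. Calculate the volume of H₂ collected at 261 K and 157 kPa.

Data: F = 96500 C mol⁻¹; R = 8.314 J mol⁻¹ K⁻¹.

Q = I·t = 0.8700 A × 11400 s = 9918 C.
n(e⁻) = Q/F = 9918 / 96500 = 0.1028 mol.
2 electrons are transferred per H₂ molecule, so n(H₂) = 0.1028 / 2 = 0.05139 mol.
V = nRT/P = (0.05139 × 8.314 × 261) / (157 × 10³ Pa) = 7.10 × 10⁻⁴ m³ = 0.710 L.

0.710 L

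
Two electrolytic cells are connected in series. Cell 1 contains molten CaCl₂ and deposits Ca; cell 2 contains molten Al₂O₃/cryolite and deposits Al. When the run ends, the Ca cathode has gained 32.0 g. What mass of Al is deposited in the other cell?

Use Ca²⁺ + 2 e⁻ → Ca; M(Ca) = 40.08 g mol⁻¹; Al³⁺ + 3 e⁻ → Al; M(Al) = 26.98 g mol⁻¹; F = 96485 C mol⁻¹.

14.4 g

n(Ca) = 32.0 / 40.08 = 0.7984 mol.
Since Ca²⁺ + 2 e⁻ → Ca, n(e⁻) passed = 2 × 0.7984 = 1.597 mol.
Cells in series carry the same charge, so the same 1.597 mol of electrons passes through cell 2.
Al³⁺ + 3 e⁻ → Al, so n(Al) = 1.597 / 3 = 0.5323 mol.
m(Al) = 0.5323 × 26.98 = 14.4 g.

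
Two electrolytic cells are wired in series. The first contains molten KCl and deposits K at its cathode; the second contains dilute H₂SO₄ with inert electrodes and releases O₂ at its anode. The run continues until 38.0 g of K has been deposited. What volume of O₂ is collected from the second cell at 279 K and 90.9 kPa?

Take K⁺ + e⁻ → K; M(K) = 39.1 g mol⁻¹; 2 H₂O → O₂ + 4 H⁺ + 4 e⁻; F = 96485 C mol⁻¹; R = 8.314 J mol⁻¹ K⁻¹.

n(K) = 38.0 / 39.1 = 0.9719 mol, so n(e⁻) = 1 × 0.9719 = 0.9719 mol.
The cells are in series, so the same 0.9719 mol of electrons passes through the second cell.
2 H₂O → O₂ + 4 H⁺ + 4 e⁻ — 4 mol e⁻ per mol O₂, so n(O₂) = 0.9719/4 = 0.2430 mol.
V = nRT/P = (0.2430 × 8.314 × 279) / (90.9 × 10³) = 0.00620 m³ = 6.20 L.

6.20 L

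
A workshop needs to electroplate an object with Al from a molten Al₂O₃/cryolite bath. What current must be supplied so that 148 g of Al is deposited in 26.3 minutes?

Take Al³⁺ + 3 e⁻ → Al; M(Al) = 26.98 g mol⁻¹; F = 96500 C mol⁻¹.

1010 A

n(Al) = 148 / 26.98 = 5.486 mol.
n(e⁻) = 3 × 5.486 = 16.46 mol.
Q = n(e⁻)·F = 16.46 × 96500 = 1588000 C.
I = Q/t = 1588000 / 1578.0 s = 1010 A.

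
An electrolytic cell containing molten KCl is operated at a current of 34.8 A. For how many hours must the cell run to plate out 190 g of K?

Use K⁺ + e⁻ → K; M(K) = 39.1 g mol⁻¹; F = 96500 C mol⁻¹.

3.74 h

n(K) = m/M = 190 / 39.1 = 4.859 mol.
Each K atom requires 1 electron, so n(e⁻) = 1 × 4.859 = 4.859 mol.
Q = n(e⁻)·F = 4.859 × 96500 = 468900 C.
t = Q/I = 468900 / 34.80 A = 13470 s = 3.74 h.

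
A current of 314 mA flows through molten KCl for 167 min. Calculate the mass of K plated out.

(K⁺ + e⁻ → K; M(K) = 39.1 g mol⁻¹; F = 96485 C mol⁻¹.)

Q = I·t = 0.3140 A × 10020 s = 3146 C.
n(e⁻) = Q/F = 3146 / 96485 = 0.03261 mol.
K⁺ + e⁻ → K, so n(K) = n(e⁻)/1 = 0.03261 mol.
m = n·M = 0.03261 × 39.1 = 1.28 g.

1.28 g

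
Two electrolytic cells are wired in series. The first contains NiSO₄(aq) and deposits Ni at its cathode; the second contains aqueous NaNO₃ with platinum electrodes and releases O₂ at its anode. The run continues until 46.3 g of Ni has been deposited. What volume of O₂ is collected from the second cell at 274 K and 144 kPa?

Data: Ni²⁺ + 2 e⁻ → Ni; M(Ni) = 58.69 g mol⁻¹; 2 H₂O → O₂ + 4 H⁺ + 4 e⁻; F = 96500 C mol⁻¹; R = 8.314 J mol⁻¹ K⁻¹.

6.24 L

n(Ni) = 46.3 / 58.69 = 0.7889 mol, so n(e⁻) = 2 × 0.7889 = 1.578 mol.
The cells are in series, so the same 1.578 mol of electrons passes through the second cell.
2 H₂O → O₂ + 4 H⁺ + 4 e⁻ — 4 mol e⁻ per mol O₂, so n(O₂) = 1.578/4 = 0.3944 mol.
V = nRT/P = (0.3944 × 8.314 × 274) / (144 × 10³) = 0.00624 m³ = 6.24 L.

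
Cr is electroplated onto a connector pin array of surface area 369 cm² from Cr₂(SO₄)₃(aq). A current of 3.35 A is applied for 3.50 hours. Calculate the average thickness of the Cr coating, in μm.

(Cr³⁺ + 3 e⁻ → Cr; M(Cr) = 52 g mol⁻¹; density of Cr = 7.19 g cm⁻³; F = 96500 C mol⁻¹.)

Q = I·t = 3.350 × 12600 = 42210 C; n(e⁻) = 0.4374 mol.
n(Cr) = n(e⁻)/3 = 0.1458 mol, so m = 0.1458 × 52 = 7.582 g.
Volume = m/ρ = 7.582 / 7.19 = 1.054 cm³.
Thickness = V/A = 1.054 / 369 = 0.00286 cm = 28.6 μm.

28.6 μm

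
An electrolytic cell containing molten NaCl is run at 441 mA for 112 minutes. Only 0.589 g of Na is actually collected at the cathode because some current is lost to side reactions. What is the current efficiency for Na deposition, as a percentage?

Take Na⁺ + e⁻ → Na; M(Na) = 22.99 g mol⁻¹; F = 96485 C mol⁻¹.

Q = I·t = 0.4410 × 6720.0 = 2964 C; n(e⁻) = 2964/96485 = 0.03071 mol.
Theoretical n(Na) = n(e⁻)/1 = 0.03071 mol, i.e. m_theo = 0.03071 × 22.99 = 0.7061 g.
Efficiency = m_actual / m_theo = 0.589 / 0.7061 = 83.4 %.

83.4 %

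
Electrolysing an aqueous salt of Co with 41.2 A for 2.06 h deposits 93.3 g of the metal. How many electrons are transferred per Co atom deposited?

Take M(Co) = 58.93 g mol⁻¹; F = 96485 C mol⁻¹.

2

Q = I·t = 41.20 A × 7416.0 s = 305500 C, so n(e⁻) = 305500/96485 = 3.167 mol.
n(Co) deposited = 93.3 / 58.93 = 1.583 mol.
Electrons per atom = n(e⁻)/n(Co) = 3.167 / 1.583 = 2.00 ≈ 2, so the ion is Co²⁺.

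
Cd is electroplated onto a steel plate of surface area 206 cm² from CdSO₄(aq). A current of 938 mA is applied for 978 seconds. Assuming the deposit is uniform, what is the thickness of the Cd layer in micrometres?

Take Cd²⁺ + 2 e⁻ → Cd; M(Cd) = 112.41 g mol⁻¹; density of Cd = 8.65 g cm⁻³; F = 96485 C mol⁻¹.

Q = I·t = 0.9380 × 978.00 = 917.4 C; n(e⁻) = 0.009508 mol.
n(Cd) = n(e⁻)/2 = 0.004754 mol, so m = 0.004754 × 112.41 = 0.5344 g.
Volume = m/ρ = 0.5344 / 8.65 = 0.06178 cm³.
Thickness = V/A = 0.06178 / 206 = 3.00 × 10⁻⁴ cm = 3.00 μm.

3.00 μm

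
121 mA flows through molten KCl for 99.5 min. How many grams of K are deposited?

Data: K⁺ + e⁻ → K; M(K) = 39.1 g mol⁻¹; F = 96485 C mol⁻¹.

Q = I·t = 0.1210 A × 5970.0 s = 722.4 C.
n(e⁻) = Q/F = 722.4 / 96485 = 0.007487 mol.
K⁺ + e⁻ → K, so n(K) = n(e⁻)/1 = 0.007487 mol.
m = n·M = 0.007487 × 39.1 = 0.293 g.

0.293 g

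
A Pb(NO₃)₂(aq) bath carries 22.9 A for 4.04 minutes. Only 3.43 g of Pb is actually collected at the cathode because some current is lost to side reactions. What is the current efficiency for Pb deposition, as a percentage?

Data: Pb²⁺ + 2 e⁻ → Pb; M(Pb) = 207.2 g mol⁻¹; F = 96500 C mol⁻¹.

Q = I·t = 22.90 × 242.40 = 5551 C; n(e⁻) = 5551/96500 = 0.05752 mol.
Theoretical n(Pb) = n(e⁻)/2 = 0.02876 mol, i.e. m_theo = 0.02876 × 207.2 = 5.959 g.
Efficiency = m_actual / m_theo = 3.43 / 5.959 = 57.6 %.

57.6 %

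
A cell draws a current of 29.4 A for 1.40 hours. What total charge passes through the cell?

1.48 × 10⁵ C

Q = I·t = 29.40 A × 5040.0 s = 1.48 × 10⁵ C.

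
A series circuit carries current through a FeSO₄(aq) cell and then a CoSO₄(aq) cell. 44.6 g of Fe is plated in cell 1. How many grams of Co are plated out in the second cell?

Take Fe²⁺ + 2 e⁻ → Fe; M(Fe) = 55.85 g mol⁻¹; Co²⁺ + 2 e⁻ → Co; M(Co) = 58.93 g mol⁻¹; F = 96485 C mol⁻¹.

n(Fe) = 44.6 / 55.85 = 0.7986 mol.
Since Fe²⁺ + 2 e⁻ → Fe, n(e⁻) passed = 2 × 0.7986 = 1.597 mol.
Cells in series carry the same charge, so the same 1.597 mol of electrons passes through cell 2.
Co²⁺ + 2 e⁻ → Co, so n(Co) = 1.597 / 2 = 0.7986 mol.
m(Co) = 0.7986 × 58.93 = 47.1 g.

47.1 g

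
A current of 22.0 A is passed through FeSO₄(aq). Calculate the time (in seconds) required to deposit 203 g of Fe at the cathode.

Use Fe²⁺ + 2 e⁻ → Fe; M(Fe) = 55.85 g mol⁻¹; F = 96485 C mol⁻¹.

n(Fe) = m/M = 203 / 55.85 = 3.635 mol.
Each Fe atom requires 2 electrons, so n(e⁻) = 2 × 3.635 = 7.269 mol.
Q = n(e⁻)·F = 7.269 × 96485 = 701400 C.
t = Q/I = 701400 / 22.00 A = 31880 s.

31900 s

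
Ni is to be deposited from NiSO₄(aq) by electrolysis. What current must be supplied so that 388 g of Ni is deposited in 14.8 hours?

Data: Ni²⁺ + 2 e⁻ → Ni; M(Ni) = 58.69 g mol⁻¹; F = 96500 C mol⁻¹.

n(Ni) = 388 / 58.69 = 6.611 mol.
n(e⁻) = 2 × 6.611 = 13.22 mol.
Q = n(e⁻)·F = 13.22 × 96500 = 1276000 C.
I = Q/t = 1276000 / 53280 s = 23.9 A.

23.9 A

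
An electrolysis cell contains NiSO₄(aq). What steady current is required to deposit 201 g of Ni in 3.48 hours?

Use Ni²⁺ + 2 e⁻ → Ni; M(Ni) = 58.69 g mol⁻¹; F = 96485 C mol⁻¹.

52.8 A

n(Ni) = 201 / 58.69 = 3.425 mol.
n(e⁻) = 2 × 3.425 = 6.850 mol.
Q = n(e⁻)·F = 6.850 × 96485 = 660900 C.
I = Q/t = 660900 / 12528 s = 52.8 A.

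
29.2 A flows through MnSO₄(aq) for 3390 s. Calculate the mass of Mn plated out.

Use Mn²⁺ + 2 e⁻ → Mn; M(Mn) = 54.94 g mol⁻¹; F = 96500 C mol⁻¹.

28.2 g

Q = I·t = 29.20 A × 3390.0 s = 98990 C.
n(e⁻) = Q/F = 98990 / 96500 = 1.026 mol.
Mn²⁺ + 2 e⁻ → Mn, so n(Mn) = n(e⁻)/2 = 0.5129 mol.
m = n·M = 0.5129 × 54.94 = 28.2 g.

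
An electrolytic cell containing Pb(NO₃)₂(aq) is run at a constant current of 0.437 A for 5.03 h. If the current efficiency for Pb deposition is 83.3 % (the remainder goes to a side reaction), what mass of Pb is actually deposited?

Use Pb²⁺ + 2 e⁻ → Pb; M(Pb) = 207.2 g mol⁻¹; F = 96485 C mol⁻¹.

Q = I·t = 0.4370 × 18108 = 7913 C.
n(e⁻) = 7913/96485 = 0.08201 mol; theoretically n(Pb) = 0.08201/2 = 0.04101 mol, m_theo = 8.497 g.
At 83.3 % efficiency, m_actual = 0.833 × 8.497 = 7.08 g.

7.08 g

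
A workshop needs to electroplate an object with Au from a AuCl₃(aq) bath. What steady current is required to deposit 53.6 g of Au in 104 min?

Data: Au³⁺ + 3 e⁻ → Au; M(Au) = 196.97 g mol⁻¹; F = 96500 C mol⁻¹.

12.6 A

n(Au) = 53.6 / 196.97 = 0.2721 mol.
n(e⁻) = 3 × 0.2721 = 0.8164 mol.
Q = n(e⁻)·F = 0.8164 × 96500 = 78780 C.
I = Q/t = 78780 / 6240.0 s = 12.6 A.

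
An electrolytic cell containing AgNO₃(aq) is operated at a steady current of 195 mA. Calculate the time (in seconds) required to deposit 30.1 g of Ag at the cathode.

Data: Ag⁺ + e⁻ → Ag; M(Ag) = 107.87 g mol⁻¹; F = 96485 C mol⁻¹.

n(Ag) = m/M = 30.1 / 107.87 = 0.2790 mol.
Each Ag atom requires 1 electron, so n(e⁻) = 1 × 0.2790 = 0.2790 mol.
Q = n(e⁻)·F = 0.2790 × 96485 = 26920 C.
t = Q/I = 26920 / 0.1950 A = 138100 s.

1.38 × 10⁵ s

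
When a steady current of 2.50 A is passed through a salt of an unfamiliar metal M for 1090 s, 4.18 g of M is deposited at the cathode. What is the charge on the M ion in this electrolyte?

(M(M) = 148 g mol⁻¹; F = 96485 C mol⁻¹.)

Q = I·t = 2.500 A × 1090.0 s = 2725 C, so n(e⁻) = 2725/96485 = 0.02824 mol.
n(M) deposited = 4.18 / 148 = 0.02824 mol.
Electrons per atom = n(e⁻)/n(M) = 0.02824 / 0.02824 = 1.00 ≈ 1, so the ion is M⁺.

+1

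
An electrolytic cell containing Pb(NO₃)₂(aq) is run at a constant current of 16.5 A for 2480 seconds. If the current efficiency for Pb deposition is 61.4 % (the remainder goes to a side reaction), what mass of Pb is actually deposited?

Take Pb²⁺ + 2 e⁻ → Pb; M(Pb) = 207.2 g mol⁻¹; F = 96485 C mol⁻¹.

Q = I·t = 16.50 × 2480.0 = 40920 C.
n(e⁻) = 40920/96485 = 0.4241 mol; theoretically n(Pb) = 0.4241/2 = 0.2121 mol, m_theo = 43.94 g.
At 61.4 % efficiency, m_actual = 0.614 × 43.94 = 27.0 g.

27.0 g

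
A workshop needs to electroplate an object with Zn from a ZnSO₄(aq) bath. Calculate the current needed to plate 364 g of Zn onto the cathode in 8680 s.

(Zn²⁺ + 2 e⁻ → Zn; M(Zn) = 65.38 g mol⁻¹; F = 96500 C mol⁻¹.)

124 A

n(Zn) = 364 / 65.38 = 5.567 mol.
n(e⁻) = 2 × 5.567 = 11.13 mol.
Q = n(e⁻)·F = 11.13 × 96500 = 1075000 C.
I = Q/t = 1075000 / 8680.0 s = 124 A.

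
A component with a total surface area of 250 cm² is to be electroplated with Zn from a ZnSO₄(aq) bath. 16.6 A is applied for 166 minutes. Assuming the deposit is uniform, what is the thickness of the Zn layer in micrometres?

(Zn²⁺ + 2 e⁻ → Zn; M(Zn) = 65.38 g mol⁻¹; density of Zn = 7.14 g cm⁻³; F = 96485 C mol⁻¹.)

Q = I·t = 16.60 × 9960.0 = 165300 C; n(e⁻) = 1.714 mol.
n(Zn) = n(e⁻)/2 = 0.8568 mol, so m = 0.8568 × 65.38 = 56.02 g.
Volume = m/ρ = 56.02 / 7.14 = 7.846 cm³.
Thickness = V/A = 7.846 / 250 = 0.0314 cm = 314 μm.

314 μm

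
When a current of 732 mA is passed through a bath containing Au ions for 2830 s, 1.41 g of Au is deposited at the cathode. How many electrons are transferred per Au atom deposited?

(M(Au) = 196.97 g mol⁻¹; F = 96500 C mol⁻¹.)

Q = I·t = 0.7320 A × 2830.0 s = 2072 C, so n(e⁻) = 2072/96500 = 0.02147 mol.
n(Au) deposited = 1.41 / 196.97 = 0.007158 mol.
Electrons per atom = n(e⁻)/n(Au) = 0.02147 / 0.007158 = 3.00 ≈ 3, so the ion is Au³⁺.

3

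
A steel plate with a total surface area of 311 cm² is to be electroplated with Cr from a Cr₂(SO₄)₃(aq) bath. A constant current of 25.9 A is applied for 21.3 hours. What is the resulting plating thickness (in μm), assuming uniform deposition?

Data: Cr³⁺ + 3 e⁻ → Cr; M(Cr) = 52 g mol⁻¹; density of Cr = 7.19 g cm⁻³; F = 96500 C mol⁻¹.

Q = I·t = 25.90 × 76680 = 1986000 C; n(e⁻) = 20.58 mol.
n(Cr) = n(e⁻)/3 = 6.860 mol, so m = 6.860 × 52 = 356.7 g.
Volume = m/ρ = 356.7 / 7.19 = 49.61 cm³.
Thickness = V/A = 49.61 / 311 = 0.160 cm = 1600 μm.

1600 μm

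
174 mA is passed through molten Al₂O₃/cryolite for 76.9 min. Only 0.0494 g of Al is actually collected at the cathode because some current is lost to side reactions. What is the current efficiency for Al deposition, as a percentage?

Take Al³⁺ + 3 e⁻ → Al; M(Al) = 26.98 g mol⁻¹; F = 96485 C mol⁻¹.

Q = I·t = 0.1740 × 4614.0 = 802.8 C; n(e⁻) = 802.8/96485 = 0.008321 mol.
Theoretical n(Al) = n(e⁻)/3 = 0.002774 mol, i.e. m_theo = 0.002774 × 26.98 = 0.07483 g.
Efficiency = m_actual / m_theo = 0.0494 / 0.07483 = 66.0 %.

66.0 %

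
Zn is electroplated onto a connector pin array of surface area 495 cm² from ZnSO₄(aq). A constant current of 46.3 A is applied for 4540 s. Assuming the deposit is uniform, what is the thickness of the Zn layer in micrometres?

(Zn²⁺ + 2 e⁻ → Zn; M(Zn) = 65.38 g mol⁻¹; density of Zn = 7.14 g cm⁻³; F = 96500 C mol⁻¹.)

Q = I·t = 46.30 × 4540.0 = 210200 C; n(e⁻) = 2.178 mol.
n(Zn) = n(e⁻)/2 = 1.089 mol, so m = 1.089 × 65.38 = 71.21 g.
Volume = m/ρ = 71.21 / 7.14 = 9.973 cm³.
Thickness = V/A = 9.973 / 495 = 0.0201 cm = 201 μm.

201 μm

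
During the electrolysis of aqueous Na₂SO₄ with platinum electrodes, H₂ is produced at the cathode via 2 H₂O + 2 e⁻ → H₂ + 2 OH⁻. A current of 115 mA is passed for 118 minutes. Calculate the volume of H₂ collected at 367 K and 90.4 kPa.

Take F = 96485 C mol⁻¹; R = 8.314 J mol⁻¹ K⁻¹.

Q = I·t = 0.1150 A × 7080.0 s = 814.2 C.
n(e⁻) = Q/F = 814.2 / 96485 = 0.008439 mol.
2 electrons are transferred per H₂ molecule, so n(H₂) = 0.008439 / 2 = 0.004219 mol.
V = nRT/P = (0.004219 × 8.314 × 367) / (90.4 × 10³ Pa) = 1.42 × 10⁻⁴ m³ = 0.142 L.

0.142 L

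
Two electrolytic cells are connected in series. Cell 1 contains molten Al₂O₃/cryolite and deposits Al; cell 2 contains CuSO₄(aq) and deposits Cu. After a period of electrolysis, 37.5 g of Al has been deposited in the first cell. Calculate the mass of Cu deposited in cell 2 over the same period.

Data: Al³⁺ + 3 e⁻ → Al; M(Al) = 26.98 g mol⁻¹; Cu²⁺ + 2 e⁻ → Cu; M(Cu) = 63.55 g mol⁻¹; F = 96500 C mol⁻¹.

132 g

n(Al) = 37.5 / 26.98 = 1.390 mol.
Since Al³⁺ + 3 e⁻ → Al, n(e⁻) passed = 3 × 1.390 = 4.170 mol.
Cells in series carry the same charge, so the same 4.170 mol of electrons passes through cell 2.
Cu²⁺ + 2 e⁻ → Cu, so n(Cu) = 4.170 / 2 = 2.085 mol.
m(Cu) = 2.085 × 63.55 = 132 g.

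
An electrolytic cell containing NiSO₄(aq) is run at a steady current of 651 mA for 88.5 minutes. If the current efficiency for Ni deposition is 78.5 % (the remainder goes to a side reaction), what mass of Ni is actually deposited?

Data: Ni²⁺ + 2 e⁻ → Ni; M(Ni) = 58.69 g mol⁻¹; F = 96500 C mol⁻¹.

Q = I·t = 0.6510 × 5310.0 = 3457 C.
n(e⁻) = 3457/96500 = 0.03582 mol; theoretically n(Ni) = 0.03582/2 = 0.01791 mol, m_theo = 1.051 g.
At 78.5 % efficiency, m_actual = 0.785 × 1.051 = 0.825 g.

0.825 g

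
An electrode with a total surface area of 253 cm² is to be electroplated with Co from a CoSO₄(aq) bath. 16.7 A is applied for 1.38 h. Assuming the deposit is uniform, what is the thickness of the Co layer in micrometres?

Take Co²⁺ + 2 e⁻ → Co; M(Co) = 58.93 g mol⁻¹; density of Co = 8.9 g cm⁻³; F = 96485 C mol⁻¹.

113 μm

Q = I·t = 16.70 × 4968.0 = 82970 C; n(e⁻) = 0.8599 mol.
n(Co) = n(e⁻)/2 = 0.4299 mol, so m = 0.4299 × 58.93 = 25.34 g.
Volume = m/ρ = 25.34 / 8.9 = 2.847 cm³.
Thickness = V/A = 2.847 / 253 = 0.0113 cm = 113 μm.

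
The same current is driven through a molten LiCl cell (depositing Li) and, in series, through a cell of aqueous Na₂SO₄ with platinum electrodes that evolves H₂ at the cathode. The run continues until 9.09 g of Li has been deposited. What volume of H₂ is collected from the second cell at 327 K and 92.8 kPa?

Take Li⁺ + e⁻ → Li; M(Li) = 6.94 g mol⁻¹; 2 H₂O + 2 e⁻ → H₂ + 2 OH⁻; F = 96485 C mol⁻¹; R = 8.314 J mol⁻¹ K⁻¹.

n(Li) = 9.09 / 6.94 = 1.310 mol, so n(e⁻) = 1 × 1.310 = 1.310 mol.
The cells are in series, so the same 1.310 mol of electrons passes through the second cell.
2 H₂O + 2 e⁻ → H₂ + 2 OH⁻ — 2 mol e⁻ per mol H₂, so n(H₂) = 1.310/2 = 0.6549 mol.
V = nRT/P = (0.6549 × 8.314 × 327) / (92.8 × 10³) = 0.0192 m³ = 19.2 L.

19.2 L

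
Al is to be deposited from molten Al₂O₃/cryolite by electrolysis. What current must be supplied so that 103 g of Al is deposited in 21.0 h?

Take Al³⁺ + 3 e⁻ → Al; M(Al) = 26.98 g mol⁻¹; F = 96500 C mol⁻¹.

n(Al) = 103 / 26.98 = 3.818 mol.
n(e⁻) = 3 × 3.818 = 11.45 mol.
Q = n(e⁻)·F = 11.45 × 96500 = 1105000 C.
I = Q/t = 1105000 / 75600 s = 14.6 A.

14.6 A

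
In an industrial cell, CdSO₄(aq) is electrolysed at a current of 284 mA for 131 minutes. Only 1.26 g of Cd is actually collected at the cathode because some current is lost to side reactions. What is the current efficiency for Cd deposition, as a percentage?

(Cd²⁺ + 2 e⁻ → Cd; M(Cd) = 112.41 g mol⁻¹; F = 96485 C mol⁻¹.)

96.9 %

Q = I·t = 0.2840 × 7860.0 = 2232 C; n(e⁻) = 2232/96485 = 0.02314 mol.
Theoretical n(Cd) = n(e⁻)/2 = 0.01157 mol, i.e. m_theo = 0.01157 × 112.41 = 1.300 g.
Efficiency = m_actual / m_theo = 1.26 / 1.300 = 96.9 %.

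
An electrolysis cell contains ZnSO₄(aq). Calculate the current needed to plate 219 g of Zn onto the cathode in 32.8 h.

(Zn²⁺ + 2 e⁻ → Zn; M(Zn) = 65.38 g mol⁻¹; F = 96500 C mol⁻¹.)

n(Zn) = 219 / 65.38 = 3.350 mol.
n(e⁻) = 2 × 3.350 = 6.699 mol.
Q = n(e⁻)·F = 6.699 × 96500 = 646500 C.
I = Q/t = 646500 / 118080 s = 5.47 A.

5.47 A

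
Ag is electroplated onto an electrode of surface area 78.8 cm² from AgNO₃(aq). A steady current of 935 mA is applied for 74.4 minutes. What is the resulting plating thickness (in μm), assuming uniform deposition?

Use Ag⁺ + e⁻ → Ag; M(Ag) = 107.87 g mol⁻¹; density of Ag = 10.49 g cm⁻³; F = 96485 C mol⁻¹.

Q = I·t = 0.9350 × 4464.0 = 4174 C; n(e⁻) = 0.04326 mol.
n(Ag) = n(e⁻)/1 = 0.04326 mol, so m = 0.04326 × 107.87 = 4.666 g.
Volume = m/ρ = 4.666 / 10.49 = 0.4448 cm³.
Thickness = V/A = 0.4448 / 78.8 = 0.00565 cm = 56.5 μm.

56.5 μm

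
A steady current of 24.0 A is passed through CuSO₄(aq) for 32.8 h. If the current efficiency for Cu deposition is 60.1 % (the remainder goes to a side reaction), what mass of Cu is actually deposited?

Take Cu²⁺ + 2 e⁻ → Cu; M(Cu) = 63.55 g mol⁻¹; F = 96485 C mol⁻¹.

561 g

Q = I·t = 24.00 × 118080 = 2834000 C.
n(e⁻) = 2834000/96485 = 29.37 mol; theoretically n(Cu) = 29.37/2 = 14.69 mol, m_theo = 933.3 g.
At 60.1 % efficiency, m_actual = 0.601 × 933.3 = 561 g.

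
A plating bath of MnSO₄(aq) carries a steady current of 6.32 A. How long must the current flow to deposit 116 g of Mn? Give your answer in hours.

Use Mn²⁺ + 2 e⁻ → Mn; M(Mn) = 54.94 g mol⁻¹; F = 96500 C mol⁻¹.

n(Mn) = m/M = 116 / 54.94 = 2.111 mol.
Each Mn atom requires 2 electrons, so n(e⁻) = 2 × 2.111 = 4.223 mol.
Q = n(e⁻)·F = 4.223 × 96500 = 407500 C.
t = Q/I = 407500 / 6.320 A = 64480 s = 17.9 h.

17.9 h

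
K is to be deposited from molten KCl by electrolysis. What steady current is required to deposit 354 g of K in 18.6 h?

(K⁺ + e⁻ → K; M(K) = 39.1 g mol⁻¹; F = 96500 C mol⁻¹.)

n(K) = 354 / 39.1 = 9.054 mol.
n(e⁻) = 1 × 9.054 = 9.054 mol.
Q = n(e⁻)·F = 9.054 × 96500 = 873700 C.
I = Q/t = 873700 / 66960 s = 13.0 A.

13.0 A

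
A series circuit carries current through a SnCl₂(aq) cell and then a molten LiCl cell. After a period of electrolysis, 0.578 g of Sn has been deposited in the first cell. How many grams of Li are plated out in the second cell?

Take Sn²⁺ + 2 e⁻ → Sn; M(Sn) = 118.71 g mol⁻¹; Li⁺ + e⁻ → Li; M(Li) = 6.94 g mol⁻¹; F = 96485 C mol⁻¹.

0.0676 g

n(Sn) = 0.578 / 118.71 = 0.004869 mol.
Since Sn²⁺ + 2 e⁻ → Sn, n(e⁻) passed = 2 × 0.004869 = 0.009738 mol.
Cells in series carry the same charge, so the same 0.009738 mol of electrons passes through cell 2.
Li⁺ + e⁻ → Li, so n(Li) = 0.009738 / 1 = 0.009738 mol.
m(Li) = 0.009738 × 6.94 = 0.0676 g.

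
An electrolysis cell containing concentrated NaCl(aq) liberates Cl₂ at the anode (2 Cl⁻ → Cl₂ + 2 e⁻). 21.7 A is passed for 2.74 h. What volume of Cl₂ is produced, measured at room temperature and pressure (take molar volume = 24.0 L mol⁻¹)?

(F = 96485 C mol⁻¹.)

26.6 L

Q = I·t = 21.70 A × 9864.0 s = 214000 C.
n(e⁻) = Q/F = 214000 / 96485 = 2.218 mol.
2 electrons are transferred per Cl₂ molecule, so n(Cl₂) = 2.218 / 2 = 1.109 mol.
V = n × V_m = 1.109 × 24.0 = 26.6 L.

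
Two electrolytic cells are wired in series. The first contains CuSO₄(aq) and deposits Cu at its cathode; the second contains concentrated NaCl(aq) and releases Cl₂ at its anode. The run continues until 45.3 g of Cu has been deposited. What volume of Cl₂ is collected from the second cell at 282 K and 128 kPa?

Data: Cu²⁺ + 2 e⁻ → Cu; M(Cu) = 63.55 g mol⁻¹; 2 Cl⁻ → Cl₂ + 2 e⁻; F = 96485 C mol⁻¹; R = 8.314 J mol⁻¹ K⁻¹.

13.1 L

n(Cu) = 45.3 / 63.55 = 0.7128 mol, so n(e⁻) = 2 × 0.7128 = 1.426 mol.
The cells are in series, so the same 1.426 mol of electrons passes through the second cell.
2 Cl⁻ → Cl₂ + 2 e⁻ — 2 mol e⁻ per mol Cl₂, so n(Cl₂) = 1.426/2 = 0.7128 mol.
V = nRT/P = (0.7128 × 8.314 × 282) / (128 × 10³) = 0.0131 m³ = 13.1 L.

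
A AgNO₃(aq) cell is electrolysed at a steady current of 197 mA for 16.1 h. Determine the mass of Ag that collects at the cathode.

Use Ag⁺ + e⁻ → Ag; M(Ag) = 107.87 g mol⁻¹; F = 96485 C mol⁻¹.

12.8 g

Q = I·t = 0.1970 A × 57960 s = 11420 C.
n(e⁻) = Q/F = 11420 / 96485 = 0.1183 mol.
Ag⁺ + e⁻ → Ag, so n(Ag) = n(e⁻)/1 = 0.1183 mol.
m = n·M = 0.1183 × 107.87 = 12.8 g.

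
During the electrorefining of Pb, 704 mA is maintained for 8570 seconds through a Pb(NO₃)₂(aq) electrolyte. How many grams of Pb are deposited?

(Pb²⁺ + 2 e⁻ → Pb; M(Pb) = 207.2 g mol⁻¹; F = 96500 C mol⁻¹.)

6.48 g

Q = I·t = 0.7040 A × 8570.0 s = 6033 C.
n(e⁻) = Q/F = 6033 / 96500 = 0.06252 mol.
Pb²⁺ + 2 e⁻ → Pb, so n(Pb) = n(e⁻)/2 = 0.03126 mol.
m = n·M = 0.03126 × 207.2 = 6.48 g.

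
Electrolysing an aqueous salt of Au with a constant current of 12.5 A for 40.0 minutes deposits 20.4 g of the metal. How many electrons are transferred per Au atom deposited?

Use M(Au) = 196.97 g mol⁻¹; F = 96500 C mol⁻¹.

3

Q = I·t = 12.50 A × 2400.0 s = 30000 C, so n(e⁻) = 30000/96500 = 0.3109 mol.
n(Au) deposited = 20.4 / 196.97 = 0.1036 mol.
Electrons per atom = n(e⁻)/n(Au) = 0.3109 / 0.1036 = 3.00 ≈ 3, so the ion is Au³⁺.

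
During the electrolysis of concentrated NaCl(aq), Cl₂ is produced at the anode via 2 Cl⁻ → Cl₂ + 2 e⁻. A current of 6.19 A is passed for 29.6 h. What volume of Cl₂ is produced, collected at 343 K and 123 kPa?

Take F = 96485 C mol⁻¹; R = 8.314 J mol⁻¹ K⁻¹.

79.2 L

Q = I·t = 6.190 A × 106560 s = 659600 C.
n(e⁻) = Q/F = 659600 / 96485 = 6.836 mol.
2 electrons are transferred per Cl₂ molecule, so n(Cl₂) = 6.836 / 2 = 3.418 mol.
V = nRT/P = (3.418 × 8.314 × 343) / (123 × 10³ Pa) = 0.0792 m³ = 79.2 L.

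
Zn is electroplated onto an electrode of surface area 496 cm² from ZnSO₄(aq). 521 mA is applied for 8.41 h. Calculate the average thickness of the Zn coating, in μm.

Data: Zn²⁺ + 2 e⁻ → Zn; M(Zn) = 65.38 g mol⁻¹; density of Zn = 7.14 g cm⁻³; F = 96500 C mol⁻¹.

15.1 μm

Q = I·t = 0.5210 × 30276 = 15770 C; n(e⁻) = 0.1635 mol.
n(Zn) = n(e⁻)/2 = 0.08173 mol, so m = 0.08173 × 65.38 = 5.343 g.
Volume = m/ρ = 5.343 / 7.14 = 0.7484 cm³.
Thickness = V/A = 0.7484 / 496 = 0.00151 cm = 15.1 μm.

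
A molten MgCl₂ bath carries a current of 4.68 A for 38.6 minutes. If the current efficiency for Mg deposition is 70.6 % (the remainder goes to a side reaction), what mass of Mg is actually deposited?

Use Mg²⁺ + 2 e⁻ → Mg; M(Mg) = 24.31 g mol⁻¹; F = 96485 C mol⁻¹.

0.964 g

Q = I·t = 4.680 × 2316.0 = 10840 C.
n(e⁻) = 10840/96485 = 0.1123 mol; theoretically n(Mg) = 0.1123/2 = 0.05617 mol, m_theo = 1.365 g.
At 70.6 % efficiency, m_actual = 0.706 × 1.365 = 0.964 g.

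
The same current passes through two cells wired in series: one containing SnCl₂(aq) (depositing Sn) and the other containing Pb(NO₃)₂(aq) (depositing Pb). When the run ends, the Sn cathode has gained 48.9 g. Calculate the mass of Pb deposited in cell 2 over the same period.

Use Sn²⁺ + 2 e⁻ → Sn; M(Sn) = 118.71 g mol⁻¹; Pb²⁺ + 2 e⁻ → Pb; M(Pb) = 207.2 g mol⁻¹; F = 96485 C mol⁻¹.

85.4 g

n(Sn) = 48.9 / 118.71 = 0.4119 mol.
Since Sn²⁺ + 2 e⁻ → Sn, n(e⁻) passed = 2 × 0.4119 = 0.8239 mol.
Cells in series carry the same charge, so the same 0.8239 mol of electrons passes through cell 2.
Pb²⁺ + 2 e⁻ → Pb, so n(Pb) = 0.8239 / 2 = 0.4119 mol.
m(Pb) = 0.4119 × 207.2 = 85.4 g.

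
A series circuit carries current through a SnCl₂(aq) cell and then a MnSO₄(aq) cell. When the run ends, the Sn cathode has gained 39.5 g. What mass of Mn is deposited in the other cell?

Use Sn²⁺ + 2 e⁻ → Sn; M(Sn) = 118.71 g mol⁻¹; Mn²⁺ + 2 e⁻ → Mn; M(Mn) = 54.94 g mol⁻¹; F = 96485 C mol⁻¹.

n(Sn) = 39.5 / 118.71 = 0.3327 mol.
Since Sn²⁺ + 2 e⁻ → Sn, n(e⁻) passed = 2 × 0.3327 = 0.6655 mol.
Cells in series carry the same charge, so the same 0.6655 mol of electrons passes through cell 2.
Mn²⁺ + 2 e⁻ → Mn, so n(Mn) = 0.6655 / 2 = 0.3327 mol.
m(Mn) = 0.3327 × 54.94 = 18.3 g.

18.3 g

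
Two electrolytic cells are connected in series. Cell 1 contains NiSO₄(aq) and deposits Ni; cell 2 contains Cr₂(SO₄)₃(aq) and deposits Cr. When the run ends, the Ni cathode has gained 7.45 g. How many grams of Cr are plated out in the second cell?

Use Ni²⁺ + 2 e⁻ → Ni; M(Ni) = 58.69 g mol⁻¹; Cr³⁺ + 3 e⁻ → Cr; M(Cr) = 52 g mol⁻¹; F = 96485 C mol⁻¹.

4.40 g

n(Ni) = 7.45 / 58.69 = 0.1269 mol.
Since Ni²⁺ + 2 e⁻ → Ni, n(e⁻) passed = 2 × 0.1269 = 0.2539 mol.
Cells in series carry the same charge, so the same 0.2539 mol of electrons passes through cell 2.
Cr³⁺ + 3 e⁻ → Cr, so n(Cr) = 0.2539 / 3 = 0.08463 mol.
m(Cr) = 0.08463 × 52 = 4.40 g.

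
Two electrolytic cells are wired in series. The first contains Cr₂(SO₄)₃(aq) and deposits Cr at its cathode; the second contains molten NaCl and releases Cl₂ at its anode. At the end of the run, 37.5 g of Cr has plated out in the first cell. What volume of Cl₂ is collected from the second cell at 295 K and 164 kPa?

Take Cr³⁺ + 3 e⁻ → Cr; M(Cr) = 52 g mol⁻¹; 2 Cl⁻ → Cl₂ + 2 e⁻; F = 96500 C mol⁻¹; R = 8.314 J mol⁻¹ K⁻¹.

n(Cr) = 37.5 / 52 = 0.7212 mol, so n(e⁻) = 3 × 0.7212 = 2.163 mol.
The cells are in series, so the same 2.163 mol of electrons passes through the second cell.
2 Cl⁻ → Cl₂ + 2 e⁻ — 2 mol e⁻ per mol Cl₂, so n(Cl₂) = 2.163/2 = 1.082 mol.
V = nRT/P = (1.082 × 8.314 × 295) / (164 × 10³) = 0.0162 m³ = 16.2 L.

16.2 L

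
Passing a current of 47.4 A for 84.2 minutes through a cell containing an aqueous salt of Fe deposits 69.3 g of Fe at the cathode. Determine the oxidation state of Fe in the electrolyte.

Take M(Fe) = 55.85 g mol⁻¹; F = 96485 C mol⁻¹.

Q = I·t = 47.40 A × 5052.0 s = 239500 C, so n(e⁻) = 239500/96485 = 2.482 mol.
n(Fe) deposited = 69.3 / 55.85 = 1.241 mol.
Electrons per atom = n(e⁻)/n(Fe) = 2.482 / 1.241 = 2.00 ≈ 2, so the ion is Fe²⁺.

+2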